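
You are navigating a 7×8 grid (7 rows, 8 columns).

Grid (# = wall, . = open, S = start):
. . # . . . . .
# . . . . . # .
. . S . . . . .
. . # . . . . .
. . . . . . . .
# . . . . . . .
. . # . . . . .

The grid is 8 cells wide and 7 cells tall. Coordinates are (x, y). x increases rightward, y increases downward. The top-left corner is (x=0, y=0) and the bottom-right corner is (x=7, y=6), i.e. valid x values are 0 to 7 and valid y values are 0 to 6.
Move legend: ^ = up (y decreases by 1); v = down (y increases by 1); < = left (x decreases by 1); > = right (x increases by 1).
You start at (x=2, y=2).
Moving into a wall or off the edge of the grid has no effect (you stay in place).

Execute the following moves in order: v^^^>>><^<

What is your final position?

Start: (x=2, y=2)
  v (down): blocked, stay at (x=2, y=2)
  ^ (up): (x=2, y=2) -> (x=2, y=1)
  ^ (up): blocked, stay at (x=2, y=1)
  ^ (up): blocked, stay at (x=2, y=1)
  > (right): (x=2, y=1) -> (x=3, y=1)
  > (right): (x=3, y=1) -> (x=4, y=1)
  > (right): (x=4, y=1) -> (x=5, y=1)
  < (left): (x=5, y=1) -> (x=4, y=1)
  ^ (up): (x=4, y=1) -> (x=4, y=0)
  < (left): (x=4, y=0) -> (x=3, y=0)
Final: (x=3, y=0)

Answer: Final position: (x=3, y=0)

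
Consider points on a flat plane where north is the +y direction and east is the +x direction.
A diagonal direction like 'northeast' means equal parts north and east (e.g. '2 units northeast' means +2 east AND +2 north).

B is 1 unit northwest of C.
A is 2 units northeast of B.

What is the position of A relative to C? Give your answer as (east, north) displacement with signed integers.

Answer: A is at (east=1, north=3) relative to C.

Derivation:
Place C at the origin (east=0, north=0).
  B is 1 unit northwest of C: delta (east=-1, north=+1); B at (east=-1, north=1).
  A is 2 units northeast of B: delta (east=+2, north=+2); A at (east=1, north=3).
Therefore A relative to C: (east=1, north=3).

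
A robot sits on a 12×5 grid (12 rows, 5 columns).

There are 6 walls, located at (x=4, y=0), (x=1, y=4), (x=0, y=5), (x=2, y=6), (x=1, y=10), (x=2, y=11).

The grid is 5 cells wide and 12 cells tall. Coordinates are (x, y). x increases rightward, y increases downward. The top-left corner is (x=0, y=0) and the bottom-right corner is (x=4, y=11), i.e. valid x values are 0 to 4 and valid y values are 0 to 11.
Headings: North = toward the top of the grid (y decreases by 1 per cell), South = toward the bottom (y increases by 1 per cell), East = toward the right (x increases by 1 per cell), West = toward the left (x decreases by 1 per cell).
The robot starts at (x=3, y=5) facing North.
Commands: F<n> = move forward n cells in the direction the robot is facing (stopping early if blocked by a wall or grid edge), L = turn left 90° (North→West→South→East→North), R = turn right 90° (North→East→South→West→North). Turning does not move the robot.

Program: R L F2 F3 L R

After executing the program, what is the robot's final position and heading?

Answer: Final position: (x=3, y=0), facing North

Derivation:
Start: (x=3, y=5), facing North
  R: turn right, now facing East
  L: turn left, now facing North
  F2: move forward 2, now at (x=3, y=3)
  F3: move forward 3, now at (x=3, y=0)
  L: turn left, now facing West
  R: turn right, now facing North
Final: (x=3, y=0), facing North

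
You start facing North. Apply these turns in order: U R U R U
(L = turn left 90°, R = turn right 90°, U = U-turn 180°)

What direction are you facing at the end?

Answer: Final heading: North

Derivation:
Start: North
  U (U-turn (180°)) -> South
  R (right (90° clockwise)) -> West
  U (U-turn (180°)) -> East
  R (right (90° clockwise)) -> South
  U (U-turn (180°)) -> North
Final: North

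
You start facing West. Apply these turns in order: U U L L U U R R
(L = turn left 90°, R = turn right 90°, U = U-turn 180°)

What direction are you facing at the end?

Start: West
  U (U-turn (180°)) -> East
  U (U-turn (180°)) -> West
  L (left (90° counter-clockwise)) -> South
  L (left (90° counter-clockwise)) -> East
  U (U-turn (180°)) -> West
  U (U-turn (180°)) -> East
  R (right (90° clockwise)) -> South
  R (right (90° clockwise)) -> West
Final: West

Answer: Final heading: West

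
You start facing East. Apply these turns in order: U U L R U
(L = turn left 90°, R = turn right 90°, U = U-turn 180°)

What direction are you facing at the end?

Answer: Final heading: West

Derivation:
Start: East
  U (U-turn (180°)) -> West
  U (U-turn (180°)) -> East
  L (left (90° counter-clockwise)) -> North
  R (right (90° clockwise)) -> East
  U (U-turn (180°)) -> West
Final: West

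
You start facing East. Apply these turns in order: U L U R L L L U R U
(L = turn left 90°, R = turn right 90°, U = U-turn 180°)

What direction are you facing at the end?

Start: East
  U (U-turn (180°)) -> West
  L (left (90° counter-clockwise)) -> South
  U (U-turn (180°)) -> North
  R (right (90° clockwise)) -> East
  L (left (90° counter-clockwise)) -> North
  L (left (90° counter-clockwise)) -> West
  L (left (90° counter-clockwise)) -> South
  U (U-turn (180°)) -> North
  R (right (90° clockwise)) -> East
  U (U-turn (180°)) -> West
Final: West

Answer: Final heading: West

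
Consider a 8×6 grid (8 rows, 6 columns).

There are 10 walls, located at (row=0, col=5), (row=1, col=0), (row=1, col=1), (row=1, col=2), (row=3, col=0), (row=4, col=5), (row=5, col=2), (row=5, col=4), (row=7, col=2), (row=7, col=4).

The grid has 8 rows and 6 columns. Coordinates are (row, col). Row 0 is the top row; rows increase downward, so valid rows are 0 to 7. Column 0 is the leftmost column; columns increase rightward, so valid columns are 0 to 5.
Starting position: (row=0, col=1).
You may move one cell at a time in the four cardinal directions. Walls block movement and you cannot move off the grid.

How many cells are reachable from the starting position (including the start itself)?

Answer: Reachable cells: 38

Derivation:
BFS flood-fill from (row=0, col=1):
  Distance 0: (row=0, col=1)
  Distance 1: (row=0, col=0), (row=0, col=2)
  Distance 2: (row=0, col=3)
  Distance 3: (row=0, col=4), (row=1, col=3)
  Distance 4: (row=1, col=4), (row=2, col=3)
  Distance 5: (row=1, col=5), (row=2, col=2), (row=2, col=4), (row=3, col=3)
  Distance 6: (row=2, col=1), (row=2, col=5), (row=3, col=2), (row=3, col=4), (row=4, col=3)
  Distance 7: (row=2, col=0), (row=3, col=1), (row=3, col=5), (row=4, col=2), (row=4, col=4), (row=5, col=3)
  Distance 8: (row=4, col=1), (row=6, col=3)
  Distance 9: (row=4, col=0), (row=5, col=1), (row=6, col=2), (row=6, col=4), (row=7, col=3)
  Distance 10: (row=5, col=0), (row=6, col=1), (row=6, col=5)
  Distance 11: (row=5, col=5), (row=6, col=0), (row=7, col=1), (row=7, col=5)
  Distance 12: (row=7, col=0)
Total reachable: 38 (grid has 38 open cells total)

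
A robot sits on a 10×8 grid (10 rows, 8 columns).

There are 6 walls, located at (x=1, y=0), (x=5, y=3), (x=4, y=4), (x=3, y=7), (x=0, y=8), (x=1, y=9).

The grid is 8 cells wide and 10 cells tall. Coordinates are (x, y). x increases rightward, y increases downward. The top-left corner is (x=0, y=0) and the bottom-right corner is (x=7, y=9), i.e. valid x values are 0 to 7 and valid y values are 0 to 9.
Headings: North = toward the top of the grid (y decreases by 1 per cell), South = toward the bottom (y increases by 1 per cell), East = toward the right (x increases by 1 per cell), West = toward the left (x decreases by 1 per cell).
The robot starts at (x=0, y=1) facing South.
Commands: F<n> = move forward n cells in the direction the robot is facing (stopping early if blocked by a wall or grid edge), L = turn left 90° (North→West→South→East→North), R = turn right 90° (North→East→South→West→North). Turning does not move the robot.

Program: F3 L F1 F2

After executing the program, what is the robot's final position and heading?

Answer: Final position: (x=3, y=4), facing East

Derivation:
Start: (x=0, y=1), facing South
  F3: move forward 3, now at (x=0, y=4)
  L: turn left, now facing East
  F1: move forward 1, now at (x=1, y=4)
  F2: move forward 2, now at (x=3, y=4)
Final: (x=3, y=4), facing East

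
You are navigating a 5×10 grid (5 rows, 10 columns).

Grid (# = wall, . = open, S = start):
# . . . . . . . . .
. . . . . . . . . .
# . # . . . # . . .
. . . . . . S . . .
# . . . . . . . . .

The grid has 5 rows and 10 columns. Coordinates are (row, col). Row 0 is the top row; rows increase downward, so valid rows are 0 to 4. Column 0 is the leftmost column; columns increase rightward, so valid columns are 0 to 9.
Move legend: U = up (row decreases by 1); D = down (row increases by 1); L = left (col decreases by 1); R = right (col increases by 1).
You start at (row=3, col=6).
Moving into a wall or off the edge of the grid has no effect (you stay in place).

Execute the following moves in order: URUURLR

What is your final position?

Start: (row=3, col=6)
  U (up): blocked, stay at (row=3, col=6)
  R (right): (row=3, col=6) -> (row=3, col=7)
  U (up): (row=3, col=7) -> (row=2, col=7)
  U (up): (row=2, col=7) -> (row=1, col=7)
  R (right): (row=1, col=7) -> (row=1, col=8)
  L (left): (row=1, col=8) -> (row=1, col=7)
  R (right): (row=1, col=7) -> (row=1, col=8)
Final: (row=1, col=8)

Answer: Final position: (row=1, col=8)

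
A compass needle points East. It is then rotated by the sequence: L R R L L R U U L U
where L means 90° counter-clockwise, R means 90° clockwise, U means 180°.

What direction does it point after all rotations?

Answer: Final heading: South

Derivation:
Start: East
  L (left (90° counter-clockwise)) -> North
  R (right (90° clockwise)) -> East
  R (right (90° clockwise)) -> South
  L (left (90° counter-clockwise)) -> East
  L (left (90° counter-clockwise)) -> North
  R (right (90° clockwise)) -> East
  U (U-turn (180°)) -> West
  U (U-turn (180°)) -> East
  L (left (90° counter-clockwise)) -> North
  U (U-turn (180°)) -> South
Final: South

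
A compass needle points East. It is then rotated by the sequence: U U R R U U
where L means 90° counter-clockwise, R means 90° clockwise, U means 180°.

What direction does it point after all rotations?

Answer: Final heading: West

Derivation:
Start: East
  U (U-turn (180°)) -> West
  U (U-turn (180°)) -> East
  R (right (90° clockwise)) -> South
  R (right (90° clockwise)) -> West
  U (U-turn (180°)) -> East
  U (U-turn (180°)) -> West
Final: West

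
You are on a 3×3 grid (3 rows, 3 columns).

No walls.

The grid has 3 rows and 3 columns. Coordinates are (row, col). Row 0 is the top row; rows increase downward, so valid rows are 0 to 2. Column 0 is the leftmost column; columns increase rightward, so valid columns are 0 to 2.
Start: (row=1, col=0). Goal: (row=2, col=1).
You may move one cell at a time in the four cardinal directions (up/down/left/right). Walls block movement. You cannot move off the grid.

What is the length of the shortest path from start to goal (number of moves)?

Answer: Shortest path length: 2

Derivation:
BFS from (row=1, col=0) until reaching (row=2, col=1):
  Distance 0: (row=1, col=0)
  Distance 1: (row=0, col=0), (row=1, col=1), (row=2, col=0)
  Distance 2: (row=0, col=1), (row=1, col=2), (row=2, col=1)  <- goal reached here
One shortest path (2 moves): (row=1, col=0) -> (row=1, col=1) -> (row=2, col=1)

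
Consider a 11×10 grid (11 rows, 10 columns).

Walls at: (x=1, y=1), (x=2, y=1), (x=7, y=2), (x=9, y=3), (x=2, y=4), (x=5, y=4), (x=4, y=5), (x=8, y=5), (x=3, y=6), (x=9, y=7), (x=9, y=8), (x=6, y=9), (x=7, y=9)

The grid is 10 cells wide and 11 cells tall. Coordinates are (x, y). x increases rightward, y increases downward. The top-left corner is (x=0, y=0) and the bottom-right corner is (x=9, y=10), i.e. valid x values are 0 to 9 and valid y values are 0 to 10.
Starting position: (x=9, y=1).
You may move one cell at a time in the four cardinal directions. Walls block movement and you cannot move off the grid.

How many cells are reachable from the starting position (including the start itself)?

Answer: Reachable cells: 97

Derivation:
BFS flood-fill from (x=9, y=1):
  Distance 0: (x=9, y=1)
  Distance 1: (x=9, y=0), (x=8, y=1), (x=9, y=2)
  Distance 2: (x=8, y=0), (x=7, y=1), (x=8, y=2)
  Distance 3: (x=7, y=0), (x=6, y=1), (x=8, y=3)
  Distance 4: (x=6, y=0), (x=5, y=1), (x=6, y=2), (x=7, y=3), (x=8, y=4)
  Distance 5: (x=5, y=0), (x=4, y=1), (x=5, y=2), (x=6, y=3), (x=7, y=4), (x=9, y=4)
  Distance 6: (x=4, y=0), (x=3, y=1), (x=4, y=2), (x=5, y=3), (x=6, y=4), (x=7, y=5), (x=9, y=5)
  Distance 7: (x=3, y=0), (x=3, y=2), (x=4, y=3), (x=6, y=5), (x=7, y=6), (x=9, y=6)
  Distance 8: (x=2, y=0), (x=2, y=2), (x=3, y=3), (x=4, y=4), (x=5, y=5), (x=6, y=6), (x=8, y=6), (x=7, y=7)
  Distance 9: (x=1, y=0), (x=1, y=2), (x=2, y=3), (x=3, y=4), (x=5, y=6), (x=6, y=7), (x=8, y=7), (x=7, y=8)
  Distance 10: (x=0, y=0), (x=0, y=2), (x=1, y=3), (x=3, y=5), (x=4, y=6), (x=5, y=7), (x=6, y=8), (x=8, y=8)
  Distance 11: (x=0, y=1), (x=0, y=3), (x=1, y=4), (x=2, y=5), (x=4, y=7), (x=5, y=8), (x=8, y=9)
  Distance 12: (x=0, y=4), (x=1, y=5), (x=2, y=6), (x=3, y=7), (x=4, y=8), (x=5, y=9), (x=9, y=9), (x=8, y=10)
  Distance 13: (x=0, y=5), (x=1, y=6), (x=2, y=7), (x=3, y=8), (x=4, y=9), (x=5, y=10), (x=7, y=10), (x=9, y=10)
  Distance 14: (x=0, y=6), (x=1, y=7), (x=2, y=8), (x=3, y=9), (x=4, y=10), (x=6, y=10)
  Distance 15: (x=0, y=7), (x=1, y=8), (x=2, y=9), (x=3, y=10)
  Distance 16: (x=0, y=8), (x=1, y=9), (x=2, y=10)
  Distance 17: (x=0, y=9), (x=1, y=10)
  Distance 18: (x=0, y=10)
Total reachable: 97 (grid has 97 open cells total)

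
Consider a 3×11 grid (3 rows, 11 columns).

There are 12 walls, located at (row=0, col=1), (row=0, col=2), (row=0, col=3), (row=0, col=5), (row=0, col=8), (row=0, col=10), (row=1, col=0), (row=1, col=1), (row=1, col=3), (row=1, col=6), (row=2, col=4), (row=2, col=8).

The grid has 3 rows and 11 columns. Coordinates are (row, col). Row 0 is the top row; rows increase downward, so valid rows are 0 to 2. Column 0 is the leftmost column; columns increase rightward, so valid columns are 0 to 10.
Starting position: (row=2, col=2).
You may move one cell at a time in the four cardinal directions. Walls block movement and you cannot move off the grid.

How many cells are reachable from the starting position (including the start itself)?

BFS flood-fill from (row=2, col=2):
  Distance 0: (row=2, col=2)
  Distance 1: (row=1, col=2), (row=2, col=1), (row=2, col=3)
  Distance 2: (row=2, col=0)
Total reachable: 5 (grid has 21 open cells total)

Answer: Reachable cells: 5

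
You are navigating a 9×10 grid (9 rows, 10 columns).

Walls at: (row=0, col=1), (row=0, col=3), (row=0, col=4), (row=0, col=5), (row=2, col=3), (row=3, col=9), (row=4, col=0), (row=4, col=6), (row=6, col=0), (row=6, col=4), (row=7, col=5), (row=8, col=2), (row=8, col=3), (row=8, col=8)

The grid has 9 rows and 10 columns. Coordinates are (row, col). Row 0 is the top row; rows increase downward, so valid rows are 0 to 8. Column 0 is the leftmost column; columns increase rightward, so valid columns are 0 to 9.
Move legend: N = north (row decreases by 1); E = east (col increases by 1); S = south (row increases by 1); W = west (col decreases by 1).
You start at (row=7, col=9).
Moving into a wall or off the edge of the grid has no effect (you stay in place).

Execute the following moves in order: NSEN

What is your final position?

Start: (row=7, col=9)
  N (north): (row=7, col=9) -> (row=6, col=9)
  S (south): (row=6, col=9) -> (row=7, col=9)
  E (east): blocked, stay at (row=7, col=9)
  N (north): (row=7, col=9) -> (row=6, col=9)
Final: (row=6, col=9)

Answer: Final position: (row=6, col=9)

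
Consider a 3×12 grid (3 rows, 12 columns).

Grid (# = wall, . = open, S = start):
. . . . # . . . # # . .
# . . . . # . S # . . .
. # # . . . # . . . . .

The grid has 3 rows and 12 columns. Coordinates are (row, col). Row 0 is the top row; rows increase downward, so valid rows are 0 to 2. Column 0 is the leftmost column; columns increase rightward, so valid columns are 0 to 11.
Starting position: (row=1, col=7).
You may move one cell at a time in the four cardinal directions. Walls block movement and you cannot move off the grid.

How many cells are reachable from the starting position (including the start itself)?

Answer: Reachable cells: 15

Derivation:
BFS flood-fill from (row=1, col=7):
  Distance 0: (row=1, col=7)
  Distance 1: (row=0, col=7), (row=1, col=6), (row=2, col=7)
  Distance 2: (row=0, col=6), (row=2, col=8)
  Distance 3: (row=0, col=5), (row=2, col=9)
  Distance 4: (row=1, col=9), (row=2, col=10)
  Distance 5: (row=1, col=10), (row=2, col=11)
  Distance 6: (row=0, col=10), (row=1, col=11)
  Distance 7: (row=0, col=11)
Total reachable: 15 (grid has 27 open cells total)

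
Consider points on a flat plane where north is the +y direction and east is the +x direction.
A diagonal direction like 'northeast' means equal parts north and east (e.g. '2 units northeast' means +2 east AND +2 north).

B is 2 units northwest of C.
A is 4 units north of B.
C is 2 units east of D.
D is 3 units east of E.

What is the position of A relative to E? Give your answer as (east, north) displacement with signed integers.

Answer: A is at (east=3, north=6) relative to E.

Derivation:
Place E at the origin (east=0, north=0).
  D is 3 units east of E: delta (east=+3, north=+0); D at (east=3, north=0).
  C is 2 units east of D: delta (east=+2, north=+0); C at (east=5, north=0).
  B is 2 units northwest of C: delta (east=-2, north=+2); B at (east=3, north=2).
  A is 4 units north of B: delta (east=+0, north=+4); A at (east=3, north=6).
Therefore A relative to E: (east=3, north=6).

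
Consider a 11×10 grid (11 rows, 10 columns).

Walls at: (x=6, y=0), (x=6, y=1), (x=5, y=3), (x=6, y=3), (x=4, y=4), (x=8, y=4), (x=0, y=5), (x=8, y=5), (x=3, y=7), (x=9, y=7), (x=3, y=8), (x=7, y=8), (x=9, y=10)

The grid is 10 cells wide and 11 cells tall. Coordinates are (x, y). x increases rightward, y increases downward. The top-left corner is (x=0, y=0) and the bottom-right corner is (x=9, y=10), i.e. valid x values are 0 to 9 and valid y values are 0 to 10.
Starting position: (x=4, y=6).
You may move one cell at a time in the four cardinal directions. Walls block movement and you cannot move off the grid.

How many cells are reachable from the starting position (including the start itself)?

BFS flood-fill from (x=4, y=6):
  Distance 0: (x=4, y=6)
  Distance 1: (x=4, y=5), (x=3, y=6), (x=5, y=6), (x=4, y=7)
  Distance 2: (x=3, y=5), (x=5, y=5), (x=2, y=6), (x=6, y=6), (x=5, y=7), (x=4, y=8)
  Distance 3: (x=3, y=4), (x=5, y=4), (x=2, y=5), (x=6, y=5), (x=1, y=6), (x=7, y=6), (x=2, y=7), (x=6, y=7), (x=5, y=8), (x=4, y=9)
  Distance 4: (x=3, y=3), (x=2, y=4), (x=6, y=4), (x=1, y=5), (x=7, y=5), (x=0, y=6), (x=8, y=6), (x=1, y=7), (x=7, y=7), (x=2, y=8), (x=6, y=8), (x=3, y=9), (x=5, y=9), (x=4, y=10)
  Distance 5: (x=3, y=2), (x=2, y=3), (x=4, y=3), (x=1, y=4), (x=7, y=4), (x=9, y=6), (x=0, y=7), (x=8, y=7), (x=1, y=8), (x=2, y=9), (x=6, y=9), (x=3, y=10), (x=5, y=10)
  Distance 6: (x=3, y=1), (x=2, y=2), (x=4, y=2), (x=1, y=3), (x=7, y=3), (x=0, y=4), (x=9, y=5), (x=0, y=8), (x=8, y=8), (x=1, y=9), (x=7, y=9), (x=2, y=10), (x=6, y=10)
  Distance 7: (x=3, y=0), (x=2, y=1), (x=4, y=1), (x=1, y=2), (x=5, y=2), (x=7, y=2), (x=0, y=3), (x=8, y=3), (x=9, y=4), (x=9, y=8), (x=0, y=9), (x=8, y=9), (x=1, y=10), (x=7, y=10)
  Distance 8: (x=2, y=0), (x=4, y=0), (x=1, y=1), (x=5, y=1), (x=7, y=1), (x=0, y=2), (x=6, y=2), (x=8, y=2), (x=9, y=3), (x=9, y=9), (x=0, y=10), (x=8, y=10)
  Distance 9: (x=1, y=0), (x=5, y=0), (x=7, y=0), (x=0, y=1), (x=8, y=1), (x=9, y=2)
  Distance 10: (x=0, y=0), (x=8, y=0), (x=9, y=1)
  Distance 11: (x=9, y=0)
Total reachable: 97 (grid has 97 open cells total)

Answer: Reachable cells: 97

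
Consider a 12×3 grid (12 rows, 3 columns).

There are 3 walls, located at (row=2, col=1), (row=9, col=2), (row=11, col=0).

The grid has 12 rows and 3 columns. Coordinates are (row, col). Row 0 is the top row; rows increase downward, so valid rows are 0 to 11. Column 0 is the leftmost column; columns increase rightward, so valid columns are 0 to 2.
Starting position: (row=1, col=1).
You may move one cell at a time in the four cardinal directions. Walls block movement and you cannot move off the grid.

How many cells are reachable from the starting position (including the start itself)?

Answer: Reachable cells: 33

Derivation:
BFS flood-fill from (row=1, col=1):
  Distance 0: (row=1, col=1)
  Distance 1: (row=0, col=1), (row=1, col=0), (row=1, col=2)
  Distance 2: (row=0, col=0), (row=0, col=2), (row=2, col=0), (row=2, col=2)
  Distance 3: (row=3, col=0), (row=3, col=2)
  Distance 4: (row=3, col=1), (row=4, col=0), (row=4, col=2)
  Distance 5: (row=4, col=1), (row=5, col=0), (row=5, col=2)
  Distance 6: (row=5, col=1), (row=6, col=0), (row=6, col=2)
  Distance 7: (row=6, col=1), (row=7, col=0), (row=7, col=2)
  Distance 8: (row=7, col=1), (row=8, col=0), (row=8, col=2)
  Distance 9: (row=8, col=1), (row=9, col=0)
  Distance 10: (row=9, col=1), (row=10, col=0)
  Distance 11: (row=10, col=1)
  Distance 12: (row=10, col=2), (row=11, col=1)
  Distance 13: (row=11, col=2)
Total reachable: 33 (grid has 33 open cells total)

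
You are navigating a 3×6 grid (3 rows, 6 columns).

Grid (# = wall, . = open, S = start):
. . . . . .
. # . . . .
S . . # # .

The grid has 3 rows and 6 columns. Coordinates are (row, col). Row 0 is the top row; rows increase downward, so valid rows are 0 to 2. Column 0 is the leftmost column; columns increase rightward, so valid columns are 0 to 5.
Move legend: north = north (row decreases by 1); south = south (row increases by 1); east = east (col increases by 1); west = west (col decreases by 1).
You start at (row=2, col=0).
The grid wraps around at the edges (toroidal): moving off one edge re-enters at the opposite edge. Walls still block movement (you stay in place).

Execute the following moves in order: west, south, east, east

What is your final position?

Answer: Final position: (row=0, col=1)

Derivation:
Start: (row=2, col=0)
  west (west): (row=2, col=0) -> (row=2, col=5)
  south (south): (row=2, col=5) -> (row=0, col=5)
  east (east): (row=0, col=5) -> (row=0, col=0)
  east (east): (row=0, col=0) -> (row=0, col=1)
Final: (row=0, col=1)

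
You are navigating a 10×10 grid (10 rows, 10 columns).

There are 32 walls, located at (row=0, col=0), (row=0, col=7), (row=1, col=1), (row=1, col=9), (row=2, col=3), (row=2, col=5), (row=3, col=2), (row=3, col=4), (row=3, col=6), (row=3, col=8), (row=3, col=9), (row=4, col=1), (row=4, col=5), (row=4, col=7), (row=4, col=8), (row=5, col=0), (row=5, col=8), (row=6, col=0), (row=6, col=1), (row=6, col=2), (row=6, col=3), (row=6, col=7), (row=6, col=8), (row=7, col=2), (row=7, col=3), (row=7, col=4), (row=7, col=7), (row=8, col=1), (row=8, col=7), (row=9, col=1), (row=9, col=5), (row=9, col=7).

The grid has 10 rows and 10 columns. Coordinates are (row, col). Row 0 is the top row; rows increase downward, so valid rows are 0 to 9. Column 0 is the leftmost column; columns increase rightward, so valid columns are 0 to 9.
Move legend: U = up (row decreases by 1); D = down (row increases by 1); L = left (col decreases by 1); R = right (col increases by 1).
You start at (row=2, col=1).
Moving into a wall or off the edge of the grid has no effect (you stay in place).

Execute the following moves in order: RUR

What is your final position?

Start: (row=2, col=1)
  R (right): (row=2, col=1) -> (row=2, col=2)
  U (up): (row=2, col=2) -> (row=1, col=2)
  R (right): (row=1, col=2) -> (row=1, col=3)
Final: (row=1, col=3)

Answer: Final position: (row=1, col=3)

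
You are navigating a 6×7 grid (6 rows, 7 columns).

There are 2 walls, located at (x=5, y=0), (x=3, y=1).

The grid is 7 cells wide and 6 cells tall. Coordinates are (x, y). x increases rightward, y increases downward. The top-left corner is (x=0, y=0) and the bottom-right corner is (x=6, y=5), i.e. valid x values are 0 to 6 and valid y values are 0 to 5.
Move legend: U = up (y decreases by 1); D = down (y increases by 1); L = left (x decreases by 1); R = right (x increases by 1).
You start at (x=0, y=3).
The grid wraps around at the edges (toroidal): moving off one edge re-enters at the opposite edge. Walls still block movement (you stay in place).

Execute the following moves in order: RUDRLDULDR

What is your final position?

Answer: Final position: (x=1, y=4)

Derivation:
Start: (x=0, y=3)
  R (right): (x=0, y=3) -> (x=1, y=3)
  U (up): (x=1, y=3) -> (x=1, y=2)
  D (down): (x=1, y=2) -> (x=1, y=3)
  R (right): (x=1, y=3) -> (x=2, y=3)
  L (left): (x=2, y=3) -> (x=1, y=3)
  D (down): (x=1, y=3) -> (x=1, y=4)
  U (up): (x=1, y=4) -> (x=1, y=3)
  L (left): (x=1, y=3) -> (x=0, y=3)
  D (down): (x=0, y=3) -> (x=0, y=4)
  R (right): (x=0, y=4) -> (x=1, y=4)
Final: (x=1, y=4)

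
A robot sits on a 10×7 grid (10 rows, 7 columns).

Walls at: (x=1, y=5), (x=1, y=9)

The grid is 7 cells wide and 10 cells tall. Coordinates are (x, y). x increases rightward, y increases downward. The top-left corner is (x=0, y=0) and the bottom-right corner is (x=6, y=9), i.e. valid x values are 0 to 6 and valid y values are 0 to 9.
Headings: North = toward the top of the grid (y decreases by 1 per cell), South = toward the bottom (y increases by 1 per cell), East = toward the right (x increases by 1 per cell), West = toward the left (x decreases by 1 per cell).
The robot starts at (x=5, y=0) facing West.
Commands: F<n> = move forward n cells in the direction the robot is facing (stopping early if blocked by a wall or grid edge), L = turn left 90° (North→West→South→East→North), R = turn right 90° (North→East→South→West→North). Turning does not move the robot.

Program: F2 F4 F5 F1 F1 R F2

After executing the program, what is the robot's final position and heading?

Start: (x=5, y=0), facing West
  F2: move forward 2, now at (x=3, y=0)
  F4: move forward 3/4 (blocked), now at (x=0, y=0)
  F5: move forward 0/5 (blocked), now at (x=0, y=0)
  F1: move forward 0/1 (blocked), now at (x=0, y=0)
  F1: move forward 0/1 (blocked), now at (x=0, y=0)
  R: turn right, now facing North
  F2: move forward 0/2 (blocked), now at (x=0, y=0)
Final: (x=0, y=0), facing North

Answer: Final position: (x=0, y=0), facing North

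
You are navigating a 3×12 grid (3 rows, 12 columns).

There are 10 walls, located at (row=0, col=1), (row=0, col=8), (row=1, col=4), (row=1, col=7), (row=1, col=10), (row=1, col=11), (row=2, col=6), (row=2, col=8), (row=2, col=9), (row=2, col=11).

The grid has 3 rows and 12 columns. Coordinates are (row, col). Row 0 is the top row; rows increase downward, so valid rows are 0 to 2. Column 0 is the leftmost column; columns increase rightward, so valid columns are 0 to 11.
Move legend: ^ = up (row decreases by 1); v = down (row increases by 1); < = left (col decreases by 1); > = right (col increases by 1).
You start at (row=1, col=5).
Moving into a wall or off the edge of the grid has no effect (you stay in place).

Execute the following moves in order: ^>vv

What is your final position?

Start: (row=1, col=5)
  ^ (up): (row=1, col=5) -> (row=0, col=5)
  > (right): (row=0, col=5) -> (row=0, col=6)
  v (down): (row=0, col=6) -> (row=1, col=6)
  v (down): blocked, stay at (row=1, col=6)
Final: (row=1, col=6)

Answer: Final position: (row=1, col=6)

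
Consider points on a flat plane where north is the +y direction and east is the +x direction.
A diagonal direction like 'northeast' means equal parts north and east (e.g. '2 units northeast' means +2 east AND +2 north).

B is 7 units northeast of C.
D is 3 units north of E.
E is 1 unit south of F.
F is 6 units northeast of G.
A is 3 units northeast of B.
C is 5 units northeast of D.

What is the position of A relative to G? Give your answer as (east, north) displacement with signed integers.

Answer: A is at (east=21, north=23) relative to G.

Derivation:
Place G at the origin (east=0, north=0).
  F is 6 units northeast of G: delta (east=+6, north=+6); F at (east=6, north=6).
  E is 1 unit south of F: delta (east=+0, north=-1); E at (east=6, north=5).
  D is 3 units north of E: delta (east=+0, north=+3); D at (east=6, north=8).
  C is 5 units northeast of D: delta (east=+5, north=+5); C at (east=11, north=13).
  B is 7 units northeast of C: delta (east=+7, north=+7); B at (east=18, north=20).
  A is 3 units northeast of B: delta (east=+3, north=+3); A at (east=21, north=23).
Therefore A relative to G: (east=21, north=23).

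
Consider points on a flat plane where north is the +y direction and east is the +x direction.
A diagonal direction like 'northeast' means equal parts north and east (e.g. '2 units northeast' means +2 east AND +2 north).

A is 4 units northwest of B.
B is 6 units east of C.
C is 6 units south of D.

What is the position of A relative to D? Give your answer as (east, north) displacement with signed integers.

Answer: A is at (east=2, north=-2) relative to D.

Derivation:
Place D at the origin (east=0, north=0).
  C is 6 units south of D: delta (east=+0, north=-6); C at (east=0, north=-6).
  B is 6 units east of C: delta (east=+6, north=+0); B at (east=6, north=-6).
  A is 4 units northwest of B: delta (east=-4, north=+4); A at (east=2, north=-2).
Therefore A relative to D: (east=2, north=-2).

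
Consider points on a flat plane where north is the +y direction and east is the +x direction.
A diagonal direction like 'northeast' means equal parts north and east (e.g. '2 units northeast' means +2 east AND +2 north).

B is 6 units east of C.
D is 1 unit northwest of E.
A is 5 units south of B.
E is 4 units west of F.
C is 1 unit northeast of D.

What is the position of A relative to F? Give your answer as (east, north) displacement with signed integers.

Answer: A is at (east=2, north=-3) relative to F.

Derivation:
Place F at the origin (east=0, north=0).
  E is 4 units west of F: delta (east=-4, north=+0); E at (east=-4, north=0).
  D is 1 unit northwest of E: delta (east=-1, north=+1); D at (east=-5, north=1).
  C is 1 unit northeast of D: delta (east=+1, north=+1); C at (east=-4, north=2).
  B is 6 units east of C: delta (east=+6, north=+0); B at (east=2, north=2).
  A is 5 units south of B: delta (east=+0, north=-5); A at (east=2, north=-3).
Therefore A relative to F: (east=2, north=-3).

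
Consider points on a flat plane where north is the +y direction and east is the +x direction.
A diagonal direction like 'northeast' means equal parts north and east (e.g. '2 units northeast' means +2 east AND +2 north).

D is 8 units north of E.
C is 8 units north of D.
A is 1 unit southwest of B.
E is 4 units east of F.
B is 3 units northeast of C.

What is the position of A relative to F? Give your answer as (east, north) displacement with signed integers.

Answer: A is at (east=6, north=18) relative to F.

Derivation:
Place F at the origin (east=0, north=0).
  E is 4 units east of F: delta (east=+4, north=+0); E at (east=4, north=0).
  D is 8 units north of E: delta (east=+0, north=+8); D at (east=4, north=8).
  C is 8 units north of D: delta (east=+0, north=+8); C at (east=4, north=16).
  B is 3 units northeast of C: delta (east=+3, north=+3); B at (east=7, north=19).
  A is 1 unit southwest of B: delta (east=-1, north=-1); A at (east=6, north=18).
Therefore A relative to F: (east=6, north=18).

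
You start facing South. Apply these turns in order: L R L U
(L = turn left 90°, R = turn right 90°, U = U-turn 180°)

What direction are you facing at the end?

Start: South
  L (left (90° counter-clockwise)) -> East
  R (right (90° clockwise)) -> South
  L (left (90° counter-clockwise)) -> East
  U (U-turn (180°)) -> West
Final: West

Answer: Final heading: West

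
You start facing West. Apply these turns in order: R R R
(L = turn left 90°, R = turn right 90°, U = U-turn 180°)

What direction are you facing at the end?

Start: West
  R (right (90° clockwise)) -> North
  R (right (90° clockwise)) -> East
  R (right (90° clockwise)) -> South
Final: South

Answer: Final heading: South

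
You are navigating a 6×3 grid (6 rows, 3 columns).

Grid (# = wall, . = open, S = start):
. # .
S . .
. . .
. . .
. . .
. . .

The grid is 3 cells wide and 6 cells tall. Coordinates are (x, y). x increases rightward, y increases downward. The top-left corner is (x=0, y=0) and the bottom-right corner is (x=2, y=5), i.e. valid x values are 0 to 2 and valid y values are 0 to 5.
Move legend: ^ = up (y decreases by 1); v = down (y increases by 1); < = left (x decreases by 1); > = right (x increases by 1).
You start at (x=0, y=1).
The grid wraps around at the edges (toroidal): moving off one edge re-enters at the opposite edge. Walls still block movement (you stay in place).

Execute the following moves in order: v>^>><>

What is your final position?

Answer: Final position: (x=0, y=1)

Derivation:
Start: (x=0, y=1)
  v (down): (x=0, y=1) -> (x=0, y=2)
  > (right): (x=0, y=2) -> (x=1, y=2)
  ^ (up): (x=1, y=2) -> (x=1, y=1)
  > (right): (x=1, y=1) -> (x=2, y=1)
  > (right): (x=2, y=1) -> (x=0, y=1)
  < (left): (x=0, y=1) -> (x=2, y=1)
  > (right): (x=2, y=1) -> (x=0, y=1)
Final: (x=0, y=1)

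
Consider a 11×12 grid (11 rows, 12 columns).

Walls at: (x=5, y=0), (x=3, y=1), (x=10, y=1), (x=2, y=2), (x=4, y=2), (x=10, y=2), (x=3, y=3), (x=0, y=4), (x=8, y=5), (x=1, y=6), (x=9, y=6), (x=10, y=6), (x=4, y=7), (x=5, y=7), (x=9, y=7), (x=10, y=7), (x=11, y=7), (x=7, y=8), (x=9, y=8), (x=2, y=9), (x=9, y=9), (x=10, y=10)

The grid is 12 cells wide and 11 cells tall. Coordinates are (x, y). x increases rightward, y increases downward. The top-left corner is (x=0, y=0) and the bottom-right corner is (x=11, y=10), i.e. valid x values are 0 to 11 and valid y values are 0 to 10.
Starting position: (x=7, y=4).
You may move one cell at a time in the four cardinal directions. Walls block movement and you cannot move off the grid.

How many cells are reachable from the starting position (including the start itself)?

BFS flood-fill from (x=7, y=4):
  Distance 0: (x=7, y=4)
  Distance 1: (x=7, y=3), (x=6, y=4), (x=8, y=4), (x=7, y=5)
  Distance 2: (x=7, y=2), (x=6, y=3), (x=8, y=3), (x=5, y=4), (x=9, y=4), (x=6, y=5), (x=7, y=6)
  Distance 3: (x=7, y=1), (x=6, y=2), (x=8, y=2), (x=5, y=3), (x=9, y=3), (x=4, y=4), (x=10, y=4), (x=5, y=5), (x=9, y=5), (x=6, y=6), (x=8, y=6), (x=7, y=7)
  Distance 4: (x=7, y=0), (x=6, y=1), (x=8, y=1), (x=5, y=2), (x=9, y=2), (x=4, y=3), (x=10, y=3), (x=3, y=4), (x=11, y=4), (x=4, y=5), (x=10, y=5), (x=5, y=6), (x=6, y=7), (x=8, y=7)
  Distance 5: (x=6, y=0), (x=8, y=0), (x=5, y=1), (x=9, y=1), (x=11, y=3), (x=2, y=4), (x=3, y=5), (x=11, y=5), (x=4, y=6), (x=6, y=8), (x=8, y=8)
  Distance 6: (x=9, y=0), (x=4, y=1), (x=11, y=2), (x=2, y=3), (x=1, y=4), (x=2, y=5), (x=3, y=6), (x=11, y=6), (x=5, y=8), (x=6, y=9), (x=8, y=9)
  Distance 7: (x=4, y=0), (x=10, y=0), (x=11, y=1), (x=1, y=3), (x=1, y=5), (x=2, y=6), (x=3, y=7), (x=4, y=8), (x=5, y=9), (x=7, y=9), (x=6, y=10), (x=8, y=10)
  Distance 8: (x=3, y=0), (x=11, y=0), (x=1, y=2), (x=0, y=3), (x=0, y=5), (x=2, y=7), (x=3, y=8), (x=4, y=9), (x=5, y=10), (x=7, y=10), (x=9, y=10)
  Distance 9: (x=2, y=0), (x=1, y=1), (x=0, y=2), (x=0, y=6), (x=1, y=7), (x=2, y=8), (x=3, y=9), (x=4, y=10)
  Distance 10: (x=1, y=0), (x=0, y=1), (x=2, y=1), (x=0, y=7), (x=1, y=8), (x=3, y=10)
  Distance 11: (x=0, y=0), (x=0, y=8), (x=1, y=9), (x=2, y=10)
  Distance 12: (x=0, y=9), (x=1, y=10)
  Distance 13: (x=0, y=10)
Total reachable: 104 (grid has 110 open cells total)

Answer: Reachable cells: 104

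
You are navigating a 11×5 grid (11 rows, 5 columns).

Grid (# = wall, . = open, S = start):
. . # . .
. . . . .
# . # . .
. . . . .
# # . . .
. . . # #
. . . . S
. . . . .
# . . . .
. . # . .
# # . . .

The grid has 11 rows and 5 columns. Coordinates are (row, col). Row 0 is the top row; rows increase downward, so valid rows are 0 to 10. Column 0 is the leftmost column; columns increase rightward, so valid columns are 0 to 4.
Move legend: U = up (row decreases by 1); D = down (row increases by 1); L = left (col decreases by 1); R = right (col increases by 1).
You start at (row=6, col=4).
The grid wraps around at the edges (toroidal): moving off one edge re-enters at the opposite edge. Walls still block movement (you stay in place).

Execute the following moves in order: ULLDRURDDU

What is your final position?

Start: (row=6, col=4)
  U (up): blocked, stay at (row=6, col=4)
  L (left): (row=6, col=4) -> (row=6, col=3)
  L (left): (row=6, col=3) -> (row=6, col=2)
  D (down): (row=6, col=2) -> (row=7, col=2)
  R (right): (row=7, col=2) -> (row=7, col=3)
  U (up): (row=7, col=3) -> (row=6, col=3)
  R (right): (row=6, col=3) -> (row=6, col=4)
  D (down): (row=6, col=4) -> (row=7, col=4)
  D (down): (row=7, col=4) -> (row=8, col=4)
  U (up): (row=8, col=4) -> (row=7, col=4)
Final: (row=7, col=4)

Answer: Final position: (row=7, col=4)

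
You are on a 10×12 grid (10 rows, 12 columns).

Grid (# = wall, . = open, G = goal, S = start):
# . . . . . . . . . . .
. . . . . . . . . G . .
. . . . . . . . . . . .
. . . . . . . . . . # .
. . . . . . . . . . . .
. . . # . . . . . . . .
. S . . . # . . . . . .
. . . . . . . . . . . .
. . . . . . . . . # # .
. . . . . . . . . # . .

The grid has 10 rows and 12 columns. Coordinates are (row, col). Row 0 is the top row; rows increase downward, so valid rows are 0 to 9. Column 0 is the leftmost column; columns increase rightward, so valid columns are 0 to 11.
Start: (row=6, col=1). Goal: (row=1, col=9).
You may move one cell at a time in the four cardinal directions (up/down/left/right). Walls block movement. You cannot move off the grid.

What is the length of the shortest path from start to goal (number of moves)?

BFS from (row=6, col=1) until reaching (row=1, col=9):
  Distance 0: (row=6, col=1)
  Distance 1: (row=5, col=1), (row=6, col=0), (row=6, col=2), (row=7, col=1)
  Distance 2: (row=4, col=1), (row=5, col=0), (row=5, col=2), (row=6, col=3), (row=7, col=0), (row=7, col=2), (row=8, col=1)
  Distance 3: (row=3, col=1), (row=4, col=0), (row=4, col=2), (row=6, col=4), (row=7, col=3), (row=8, col=0), (row=8, col=2), (row=9, col=1)
  Distance 4: (row=2, col=1), (row=3, col=0), (row=3, col=2), (row=4, col=3), (row=5, col=4), (row=7, col=4), (row=8, col=3), (row=9, col=0), (row=9, col=2)
  Distance 5: (row=1, col=1), (row=2, col=0), (row=2, col=2), (row=3, col=3), (row=4, col=4), (row=5, col=5), (row=7, col=5), (row=8, col=4), (row=9, col=3)
  Distance 6: (row=0, col=1), (row=1, col=0), (row=1, col=2), (row=2, col=3), (row=3, col=4), (row=4, col=5), (row=5, col=6), (row=7, col=6), (row=8, col=5), (row=9, col=4)
  Distance 7: (row=0, col=2), (row=1, col=3), (row=2, col=4), (row=3, col=5), (row=4, col=6), (row=5, col=7), (row=6, col=6), (row=7, col=7), (row=8, col=6), (row=9, col=5)
  Distance 8: (row=0, col=3), (row=1, col=4), (row=2, col=5), (row=3, col=6), (row=4, col=7), (row=5, col=8), (row=6, col=7), (row=7, col=8), (row=8, col=7), (row=9, col=6)
  Distance 9: (row=0, col=4), (row=1, col=5), (row=2, col=6), (row=3, col=7), (row=4, col=8), (row=5, col=9), (row=6, col=8), (row=7, col=9), (row=8, col=8), (row=9, col=7)
  Distance 10: (row=0, col=5), (row=1, col=6), (row=2, col=7), (row=3, col=8), (row=4, col=9), (row=5, col=10), (row=6, col=9), (row=7, col=10), (row=9, col=8)
  Distance 11: (row=0, col=6), (row=1, col=7), (row=2, col=8), (row=3, col=9), (row=4, col=10), (row=5, col=11), (row=6, col=10), (row=7, col=11)
  Distance 12: (row=0, col=7), (row=1, col=8), (row=2, col=9), (row=4, col=11), (row=6, col=11), (row=8, col=11)
  Distance 13: (row=0, col=8), (row=1, col=9), (row=2, col=10), (row=3, col=11), (row=9, col=11)  <- goal reached here
One shortest path (13 moves): (row=6, col=1) -> (row=6, col=2) -> (row=6, col=3) -> (row=6, col=4) -> (row=5, col=4) -> (row=5, col=5) -> (row=5, col=6) -> (row=5, col=7) -> (row=5, col=8) -> (row=5, col=9) -> (row=4, col=9) -> (row=3, col=9) -> (row=2, col=9) -> (row=1, col=9)

Answer: Shortest path length: 13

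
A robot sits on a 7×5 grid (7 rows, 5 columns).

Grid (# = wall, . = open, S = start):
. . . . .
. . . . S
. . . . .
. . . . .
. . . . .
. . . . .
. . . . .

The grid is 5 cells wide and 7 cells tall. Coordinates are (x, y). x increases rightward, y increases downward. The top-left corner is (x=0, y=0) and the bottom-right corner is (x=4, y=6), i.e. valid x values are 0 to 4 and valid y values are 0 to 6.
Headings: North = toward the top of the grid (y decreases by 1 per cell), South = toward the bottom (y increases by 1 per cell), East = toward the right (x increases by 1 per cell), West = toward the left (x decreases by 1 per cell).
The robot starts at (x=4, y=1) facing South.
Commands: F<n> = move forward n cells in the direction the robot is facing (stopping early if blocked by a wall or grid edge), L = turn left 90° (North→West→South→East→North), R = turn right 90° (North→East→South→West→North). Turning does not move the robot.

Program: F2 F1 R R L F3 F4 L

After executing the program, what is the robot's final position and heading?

Start: (x=4, y=1), facing South
  F2: move forward 2, now at (x=4, y=3)
  F1: move forward 1, now at (x=4, y=4)
  R: turn right, now facing West
  R: turn right, now facing North
  L: turn left, now facing West
  F3: move forward 3, now at (x=1, y=4)
  F4: move forward 1/4 (blocked), now at (x=0, y=4)
  L: turn left, now facing South
Final: (x=0, y=4), facing South

Answer: Final position: (x=0, y=4), facing South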